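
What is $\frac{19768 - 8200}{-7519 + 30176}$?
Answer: $\frac{11568}{22657} \approx 0.51057$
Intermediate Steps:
$\frac{19768 - 8200}{-7519 + 30176} = \frac{11568}{22657}$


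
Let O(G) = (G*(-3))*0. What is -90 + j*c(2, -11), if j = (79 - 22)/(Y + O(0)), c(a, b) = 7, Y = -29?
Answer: -3009/29 ≈ -103.76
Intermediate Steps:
O(G) = 0 (O(G) = -3*G*0 = 0)
j = -57/29 (j = (79 - 22)/(-29 + 0) = 57/(-29) = 57*(-1/29) = -57/29 ≈ -1.9655)
-90 + j*c(2, -11) = -90 - 57/29*7 = -90 - 399/29 = -3009/29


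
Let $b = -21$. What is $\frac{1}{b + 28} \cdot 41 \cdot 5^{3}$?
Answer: $\frac{5125}{7} \approx 732.14$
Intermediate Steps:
$\frac{1}{b + 28} \cdot 41 \cdot 5^{3} = \frac{1}{-21 + 28} \cdot 41 \cdot 5^{3} = \frac{1}{7} \cdot 41 \cdot 125 = \frac{41}{7} \cdot 125 = \frac{5125}{7}$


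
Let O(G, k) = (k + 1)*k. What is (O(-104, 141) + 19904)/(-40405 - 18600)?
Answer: -39926/59005 ≈ -0.67665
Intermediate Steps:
O(G, k) = k*(1 + k) (O(G, k) = (1 + k)*k = k*(1 + k))
(O(-104, 141) + 19904)/(-40405 - 18600) = (141*(1 + 141) + 19904)/(-40405 - 18600) = (141*142 + 19904)/(-59005) = (20022 + 19904)*(-1/59005) = 39926*(-1/59005) = -39926/59005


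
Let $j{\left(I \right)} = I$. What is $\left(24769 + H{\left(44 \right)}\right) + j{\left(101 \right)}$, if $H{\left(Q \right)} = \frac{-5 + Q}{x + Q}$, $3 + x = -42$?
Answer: $24831$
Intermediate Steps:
$x = -45$ ($x = -3 - 42 = -45$)
$H{\left(Q \right)} = \frac{-5 + Q}{-45 + Q}$
$\left(24769 + H{\left(44 \right)}\right) + j{\left(101 \right)} = \left(24769 + \frac{-5 + 44}{-45 + 44}\right) + 101 = \left(24769 + \frac{1}{-1} \cdot 39\right) + 101 = \left(24769 - 39\right) + 101 = 24730 + 101 = 24831$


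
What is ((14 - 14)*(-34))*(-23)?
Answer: 0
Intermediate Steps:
((14 - 14)*(-34))*(-23) = (0*(-34))*(-23) = 0*(-23) = 0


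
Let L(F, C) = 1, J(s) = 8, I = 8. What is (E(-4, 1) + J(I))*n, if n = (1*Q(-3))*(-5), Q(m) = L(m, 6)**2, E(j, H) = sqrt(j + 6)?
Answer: -40 - 5*sqrt(2) ≈ -47.071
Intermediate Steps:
E(j, H) = sqrt(6 + j)
Q(m) = 1 (Q(m) = 1**2 = 1)
n = -5 (n = (1*1)*(-5) = 1*(-5) = -5)
(E(-4, 1) + J(I))*n = (sqrt(6 - 4) + 8)*(-5) = (sqrt(2) + 8)*(-5) = (8 + sqrt(2))*(-5) = -40 - 5*sqrt(2)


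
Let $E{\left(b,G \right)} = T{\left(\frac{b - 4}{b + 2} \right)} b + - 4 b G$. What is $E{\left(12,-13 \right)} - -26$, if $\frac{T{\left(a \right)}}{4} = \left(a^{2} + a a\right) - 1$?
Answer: $\frac{31034}{49} \approx 633.35$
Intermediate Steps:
$T{\left(a \right)} = -4 + 8 a^{2}$ ($T{\left(a \right)} = 4 \left(\left(a^{2} + a a\right) - 1\right) = 4 \left(\left(a^{2} + a^{2}\right) - 1\right) = 4 \left(2 a^{2} - 1\right) = 4 \left(-1 + 2 a^{2}\right) = -4 + 8 a^{2}$)
$E{\left(b,G \right)} = b \left(-4 + \frac{8 \left(-4 + b\right)^{2}}{\left(2 + b\right)^{2}}\right) - 4 G b$ ($E{\left(b,G \right)} = \left(-4 + 8 \left(\frac{b - 4}{b + 2}\right)^{2}\right) b + - 4 b G = \left(-4 + 8 \left(\frac{-4 + b}{2 + b}\right)^{2}\right) b - 4 G b = \left(-4 + 8 \frac{\left(-4 + b\right)^{2}}{\left(2 + b\right)^{2}}\right) b - 4 G b = \left(-4 + \frac{8 \left(-4 + b\right)^{2}}{\left(2 + b\right)^{2}}\right) b - 4 G b = b \left(-4 + \frac{8 \left(-4 + b\right)^{2}}{\left(2 + b\right)^{2}}\right) - 4 G b$)
$E{\left(12,-13 \right)} - -26 = \left(\left(-4\right) 12 - \left(-52\right) 12 + 8 \cdot 12 \left(-4 + 12\right)^{2} \frac{1}{\left(2 + 12\right)^{2}}\right) - -26 = \left(-48 + 624 + 8 \cdot 12 \cdot 8^{2} \cdot \frac{1}{196}\right) + 26 = \left(-48 + 624 + 8 \cdot 12 \cdot 64 \cdot \frac{1}{196}\right) + 26 = \left(-48 + 624 + \frac{1536}{49}\right) + 26 = \frac{29760}{49} + 26 = \frac{31034}{49}$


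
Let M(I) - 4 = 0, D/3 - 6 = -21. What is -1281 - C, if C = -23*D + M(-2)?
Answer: -2320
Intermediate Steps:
D = -45 (D = 18 + 3*(-21) = 18 - 63 = -45)
M(I) = 4 (M(I) = 4 + 0 = 4)
C = 1039 (C = -23*(-45) + 4 = 1035 + 4 = 1039)
-1281 - C = -1281 - 1*1039 = -1281 - 1039 = -2320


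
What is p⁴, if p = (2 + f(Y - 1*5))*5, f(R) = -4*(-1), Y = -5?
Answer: 810000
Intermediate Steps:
f(R) = 4
p = 30 (p = (2 + 4)*5 = 6*5 = 30)
p⁴ = 30⁴ = 810000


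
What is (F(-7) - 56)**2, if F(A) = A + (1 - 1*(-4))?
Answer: 3364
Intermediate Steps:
F(A) = 5 + A (F(A) = A + (1 + 4) = A + 5 = 5 + A)
(F(-7) - 56)**2 = ((5 - 7) - 56)**2 = (-2 - 56)**2 = (-58)**2 = 3364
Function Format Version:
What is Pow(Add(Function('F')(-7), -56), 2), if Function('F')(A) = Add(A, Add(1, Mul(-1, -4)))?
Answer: 3364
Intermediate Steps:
Function('F')(A) = Add(5, A) (Function('F')(A) = Add(A, Add(1, 4)) = Add(A, 5) = Add(5, A))
Pow(Add(Function('F')(-7), -56), 2) = Pow(Add(Add(5, -7), -56), 2) = Pow(Add(-2, -56), 2) = Pow(-58, 2) = 3364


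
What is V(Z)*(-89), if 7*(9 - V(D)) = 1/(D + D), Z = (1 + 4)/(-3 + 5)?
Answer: -27946/35 ≈ -798.46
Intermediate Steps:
Z = 5/2 ≈ 2.5000
V(D) = 9 - 1/(14*D) (V(D) = 9 - 1/(7*(D + D)) = 9 - 1/(2*D)/7 = 9 - 1/(14*D))
V(Z)*(-89) = (9 - 1/(14*5/2))*(-89) = (9 - 1/14*⅖)*(-89) = (9 - 1/35)*(-89) = (314/35)*(-89) = -27946/35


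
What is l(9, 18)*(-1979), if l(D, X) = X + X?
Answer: -71244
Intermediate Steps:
l(D, X) = 2*X
l(9, 18)*(-1979) = (2*18)*(-1979) = 36*(-1979) = -71244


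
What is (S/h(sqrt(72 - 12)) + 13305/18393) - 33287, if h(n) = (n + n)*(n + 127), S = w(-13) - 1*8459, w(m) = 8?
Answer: -6558612157275/197038078 - 357759*sqrt(15)/321380 ≈ -33290.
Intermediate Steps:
S = -8451 (S = 8 - 1*8459 = 8 - 8459 = -8451)
h(n) = 2*n*(127 + n) (h(n) = (2*n)*(127 + n) = 2*n*(127 + n))
(S/h(sqrt(72 - 12)) + 13305/18393) - 33287 = (-8451*1/(2*sqrt(72 - 12)*(127 + sqrt(72 - 12))) + 13305/18393) - 33287 = (-8451*sqrt(15)/(60*(127 + sqrt(60))) + 13305*(1/18393)) - 33287 = (-8451*sqrt(15)/(60*(127 + 2*sqrt(15))) + 4435/6131) - 33287 = (-2817*sqrt(15)/(20*(127 + 2*sqrt(15))) + 4435/6131) - 33287 = (4435/6131 - 2817*sqrt(15)/(20*(127 + 2*sqrt(15)))) - 33287 = -204078162/6131 - 2817*sqrt(15)/(20*(127 + 2*sqrt(15)))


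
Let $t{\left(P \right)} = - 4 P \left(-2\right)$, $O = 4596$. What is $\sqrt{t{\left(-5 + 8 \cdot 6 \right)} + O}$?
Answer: $2 \sqrt{1235} \approx 70.285$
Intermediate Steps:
$t{\left(P \right)} = 8 P$
$\sqrt{t{\left(-5 + 8 \cdot 6 \right)} + O} = \sqrt{8 \left(-5 + 8 \cdot 6\right) + 4596} = \sqrt{8 \left(-5 + 48\right) + 4596} = \sqrt{8 \cdot 43 + 4596} = \sqrt{344 + 4596} = \sqrt{4940} = 2 \sqrt{1235}$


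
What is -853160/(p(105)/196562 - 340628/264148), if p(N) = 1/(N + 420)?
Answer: 5814022214515746000/8787780806813 ≈ 6.6160e+5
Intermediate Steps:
p(N) = 1/(420 + N)
-853160/(p(105)/196562 - 340628/264148) = -853160/(1/((420 + 105)*196562) - 340628/264148) = -853160/((1/196562)/525 - 340628*1/264148) = -853160/((1/525)*(1/196562) - 85157/66037) = -853160/(1/103195050 - 85157/66037) = -853160/(-8787780806813/6814691516850) = -853160*(-6814691516850/8787780806813) = 5814022214515746000/8787780806813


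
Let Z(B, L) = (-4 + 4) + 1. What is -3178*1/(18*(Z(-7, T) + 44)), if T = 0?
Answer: -1589/405 ≈ -3.9235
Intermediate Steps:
Z(B, L) = 1 (Z(B, L) = 0 + 1 = 1)
-3178*1/(18*(Z(-7, T) + 44)) = -3178*1/(18*(1 + 44)) = -3178/((18*1)*45) = -3178/(18*45) = -3178/810 = -3178*1/810 = -1589/405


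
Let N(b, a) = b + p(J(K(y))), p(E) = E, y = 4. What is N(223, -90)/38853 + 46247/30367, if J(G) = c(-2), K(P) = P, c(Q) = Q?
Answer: 1803545798/1179849051 ≈ 1.5286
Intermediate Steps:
J(G) = -2
N(b, a) = -2 + b (N(b, a) = b - 2 = -2 + b)
N(223, -90)/38853 + 46247/30367 = (-2 + 223)/38853 + 46247/30367 = 221*(1/38853) + 46247*(1/30367) = 221/38853 + 46247/30367 = 1803545798/1179849051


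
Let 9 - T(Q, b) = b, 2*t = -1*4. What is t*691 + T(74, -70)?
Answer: -1303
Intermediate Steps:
t = -2 (t = (-1*4)/2 = (½)*(-4) = -2)
T(Q, b) = 9 - b
t*691 + T(74, -70) = -2*691 + (9 - 1*(-70)) = -1382 + (9 + 70) = -1382 + 79 = -1303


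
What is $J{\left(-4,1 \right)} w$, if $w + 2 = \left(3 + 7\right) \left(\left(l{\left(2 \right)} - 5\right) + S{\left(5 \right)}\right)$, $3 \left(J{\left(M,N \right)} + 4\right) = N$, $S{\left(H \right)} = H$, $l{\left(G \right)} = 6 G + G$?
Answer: $-506$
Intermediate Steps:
$l{\left(G \right)} = 7 G$
$J{\left(M,N \right)} = -4 + \frac{N}{3}$
$w = 138$ ($w = -2 + \left(3 + 7\right) \left(\left(7 \cdot 2 - 5\right) + 5\right) = -2 + 10 \left(\left(14 - 5\right) + 5\right) = -2 + 10 \left(9 + 5\right) = -2 + 10 \cdot 14 = -2 + 140 = 138$)
$J{\left(-4,1 \right)} w = \left(-4 + \frac{1}{3} \cdot 1\right) 138 = \left(-4 + \frac{1}{3}\right) 138 = \left(- \frac{11}{3}\right) 138 = -506$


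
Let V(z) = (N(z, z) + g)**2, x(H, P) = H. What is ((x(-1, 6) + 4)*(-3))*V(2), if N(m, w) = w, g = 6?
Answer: -576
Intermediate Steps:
V(z) = (6 + z)**2 (V(z) = (z + 6)**2 = (6 + z)**2)
((x(-1, 6) + 4)*(-3))*V(2) = ((-1 + 4)*(-3))*(6 + 2)**2 = (3*(-3))*8**2 = -9*64 = -576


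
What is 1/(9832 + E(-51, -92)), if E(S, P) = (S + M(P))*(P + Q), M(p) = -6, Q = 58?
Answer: 1/11770 ≈ 8.4962e-5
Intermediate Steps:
E(S, P) = (-6 + S)*(58 + P) (E(S, P) = (S - 6)*(P + 58) = (-6 + S)*(58 + P))
1/(9832 + E(-51, -92)) = 1/(9832 + (-348 - 6*(-92) + 58*(-51) - 92*(-51))) = 1/(9832 + (-348 + 552 - 2958 + 4692)) = 1/(9832 + 1938) = 1/11770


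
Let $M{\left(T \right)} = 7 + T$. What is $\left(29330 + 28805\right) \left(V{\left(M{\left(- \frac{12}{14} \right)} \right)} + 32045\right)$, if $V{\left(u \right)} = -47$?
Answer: $1860203730$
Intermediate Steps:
$\left(29330 + 28805\right) \left(V{\left(M{\left(- \frac{12}{14} \right)} \right)} + 32045\right) = \left(29330 + 28805\right) \left(-47 + 32045\right) = 58135 \cdot 31998 = 1860203730$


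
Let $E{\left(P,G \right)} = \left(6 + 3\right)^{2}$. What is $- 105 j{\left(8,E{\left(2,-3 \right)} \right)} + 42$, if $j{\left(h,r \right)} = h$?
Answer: $-798$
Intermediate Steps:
$E{\left(P,G \right)} = 81$ ($E{\left(P,G \right)} = 9^{2} = 81$)
$- 105 j{\left(8,E{\left(2,-3 \right)} \right)} + 42 = \left(-105\right) 8 + 42 = -840 + 42 = -798$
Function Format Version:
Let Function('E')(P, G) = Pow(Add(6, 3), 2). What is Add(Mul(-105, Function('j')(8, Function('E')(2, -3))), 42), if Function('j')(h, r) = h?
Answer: -798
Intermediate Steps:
Function('E')(P, G) = 81 (Function('E')(P, G) = Pow(9, 2) = 81)
Add(Mul(-105, Function('j')(8, Function('E')(2, -3))), 42) = Add(Mul(-105, 8), 42) = Add(-840, 42) = -798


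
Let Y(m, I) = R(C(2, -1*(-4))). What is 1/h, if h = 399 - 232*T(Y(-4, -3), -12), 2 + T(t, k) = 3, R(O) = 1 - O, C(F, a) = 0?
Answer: 1/167 ≈ 0.0059880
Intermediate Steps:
Y(m, I) = 1 (Y(m, I) = 1 - 1*0 = 1 + 0 = 1)
T(t, k) = 1 (T(t, k) = -2 + 3 = 1)
h = 167 (h = 399 - 232*1 = 399 - 232 = 167)
1/h = 1/167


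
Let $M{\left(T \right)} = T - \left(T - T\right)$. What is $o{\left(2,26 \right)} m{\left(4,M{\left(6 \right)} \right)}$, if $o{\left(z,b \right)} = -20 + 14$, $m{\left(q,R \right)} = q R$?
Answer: $-144$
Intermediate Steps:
$M{\left(T \right)} = T$ ($M{\left(T \right)} = T - 0 = T + 0 = T$)
$m{\left(q,R \right)} = R q$
$o{\left(z,b \right)} = -6$
$o{\left(2,26 \right)} m{\left(4,M{\left(6 \right)} \right)} = - 6 \cdot 6 \cdot 4 = \left(-6\right) 24 = -144$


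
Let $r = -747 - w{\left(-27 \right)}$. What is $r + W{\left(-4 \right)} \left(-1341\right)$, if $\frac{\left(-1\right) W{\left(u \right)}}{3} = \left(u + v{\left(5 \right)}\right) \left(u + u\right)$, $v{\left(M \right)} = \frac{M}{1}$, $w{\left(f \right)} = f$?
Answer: $-32904$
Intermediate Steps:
$r = -720$ ($r = -747 - -27 = -747 + 27 = -720$)
$v{\left(M \right)} = M$ ($v{\left(M \right)} = M 1 = M$)
$W{\left(u \right)} = - 6 u \left(5 + u\right)$ ($W{\left(u \right)} = - 3 \left(u + 5\right) \left(u + u\right) = - 3 \left(5 + u\right) 2 u = - 3 \cdot 2 u \left(5 + u\right) = - 6 u \left(5 + u\right)$)
$r + W{\left(-4 \right)} \left(-1341\right) = -720 + \left(-6\right) \left(-4\right) \left(5 - 4\right) \left(-1341\right) = -720 + \left(-6\right) \left(-4\right) 1 \left(-1341\right) = -720 + 24 \left(-1341\right) = -720 - 32184 = -32904$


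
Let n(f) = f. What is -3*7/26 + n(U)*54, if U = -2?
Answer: -2829/26 ≈ -108.81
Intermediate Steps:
-3*7/26 + n(U)*54 = -3*7/26 - 2*54 = -21*1/26 - 108 = -21/26 - 108 = -2829/26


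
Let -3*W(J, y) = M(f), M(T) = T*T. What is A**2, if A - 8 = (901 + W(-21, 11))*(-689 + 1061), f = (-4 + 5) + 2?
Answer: 111598756096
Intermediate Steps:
f = 3 (f = 1 + 2 = 3)
M(T) = T**2
W(J, y) = -3 (W(J, y) = -1/3*3**2 = -1/3*9 = -3)
A = 334064 (A = 8 + (901 - 3)*(-689 + 1061) = 8 + 898*372 = 8 + 334056 = 334064)
A**2 = 334064**2 = 111598756096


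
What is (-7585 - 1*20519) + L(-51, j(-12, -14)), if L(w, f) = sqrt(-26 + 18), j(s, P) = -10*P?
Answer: -28104 + 2*I*sqrt(2) ≈ -28104.0 + 2.8284*I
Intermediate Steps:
L(w, f) = 2*I*sqrt(2) (L(w, f) = sqrt(-8) = 2*I*sqrt(2))
(-7585 - 1*20519) + L(-51, j(-12, -14)) = (-7585 - 1*20519) + 2*I*sqrt(2) = (-7585 - 20519) + 2*I*sqrt(2) = -28104 + 2*I*sqrt(2)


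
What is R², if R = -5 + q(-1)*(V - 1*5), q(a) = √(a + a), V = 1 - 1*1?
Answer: -25 + 50*I*√2 ≈ -25.0 + 70.711*I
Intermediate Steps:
V = 0 (V = 1 - 1 = 0)
q(a) = √2*√a (q(a) = √(2*a) = √2*√a)
R = -5 - 5*I*√2 (R = -5 + (√2*√(-1))*(0 - 1*5) = -5 + (√2*I)*(0 - 5) = -5 + (I*√2)*(-5) = -5 - 5*I*√2 ≈ -5.0 - 7.0711*I)
R² = (-5 - 5*I*√2)²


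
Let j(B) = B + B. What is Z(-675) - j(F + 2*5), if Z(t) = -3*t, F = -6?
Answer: 2017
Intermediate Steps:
j(B) = 2*B
Z(-675) - j(F + 2*5) = -3*(-675) - 2*(-6 + 2*5) = 2025 - 2*(-6 + 10) = 2025 - 2*4 = 2025 - 1*8 = 2025 - 8 = 2017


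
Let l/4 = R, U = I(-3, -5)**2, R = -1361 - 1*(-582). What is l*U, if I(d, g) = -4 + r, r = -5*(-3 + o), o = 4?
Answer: -252396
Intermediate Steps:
r = -5 (r = -5*(-3 + 4) = -5*1 = -5)
I(d, g) = -9 (I(d, g) = -4 - 5 = -9)
R = -779 (R = -1361 + 582 = -779)
U = 81 (U = (-9)**2 = 81)
l = -3116 (l = 4*(-779) = -3116)
l*U = -3116*81 = -252396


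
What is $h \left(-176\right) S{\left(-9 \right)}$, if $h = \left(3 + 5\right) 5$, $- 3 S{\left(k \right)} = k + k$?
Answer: $-42240$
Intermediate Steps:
$S{\left(k \right)} = - \frac{2 k}{3}$ ($S{\left(k \right)} = - \frac{k + k}{3} = - \frac{2 k}{3}$)
$h = 40$ ($h = 8 \cdot 5 = 40$)
$h \left(-176\right) S{\left(-9 \right)} = 40 \left(-176\right) \left(\left(- \frac{2}{3}\right) \left(-9\right)\right) = \left(-7040\right) 6 = -42240$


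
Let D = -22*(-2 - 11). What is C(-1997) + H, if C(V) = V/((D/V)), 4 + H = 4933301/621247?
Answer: 225294440431/16152422 ≈ 13948.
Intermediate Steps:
H = 2448313/621247 (H = -4 + 4933301/621247 = 2448313/621247 ≈ 3.9410)
D = 286 (D = -22*(-13) = 286)
C(V) = V²/286 (C(V) = V/((286/V)) = V*(V/286) = V²/286)
C(-1997) + H = (1/286)*(-1997)² + 2448313/621247 = (1/286)*3988009 + 2448313/621247 = 3988009/286 + 2448313/621247 = 225294440431/16152422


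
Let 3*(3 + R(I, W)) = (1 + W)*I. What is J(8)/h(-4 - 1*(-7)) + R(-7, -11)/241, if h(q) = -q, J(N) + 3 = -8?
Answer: 904/241 ≈ 3.7510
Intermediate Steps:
J(N) = -11 (J(N) = -3 - 8 = -11)
R(I, W) = -3 + I*(1 + W)/3 (R(I, W) = -3 + ((1 + W)*I)/3 = -3 + (I*(1 + W))/3 = -3 + I*(1 + W)/3)
J(8)/h(-4 - 1*(-7)) + R(-7, -11)/241 = -11*(-1/(-4 - 1*(-7))) + (-3 + (1/3)*(-7) + (1/3)*(-7)*(-11))/241 = -11*(-1/(-4 + 7)) + (-3 - 7/3 + 77/3)*(1/241) = -11/((-1*3)) + (61/3)*(1/241) = -11/(-3) + 61/723 = -11*(-1/3) + 61/723 = 11/3 + 61/723 = 904/241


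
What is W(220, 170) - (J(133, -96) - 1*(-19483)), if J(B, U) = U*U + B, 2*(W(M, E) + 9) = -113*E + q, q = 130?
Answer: -38381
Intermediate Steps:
W(M, E) = 56 - 113*E/2 (W(M, E) = -9 + (-113*E + 130)/2 = -9 + (130 - 113*E)/2 = -9 + (65 - 113*E/2) = 56 - 113*E/2)
J(B, U) = B + U**2 (J(B, U) = U**2 + B = B + U**2)
W(220, 170) - (J(133, -96) - 1*(-19483)) = (56 - 113/2*170) - ((133 + (-96)**2) - 1*(-19483)) = (56 - 9605) - ((133 + 9216) + 19483) = -9549 - (9349 + 19483) = -9549 - 1*28832 = -9549 - 28832 = -38381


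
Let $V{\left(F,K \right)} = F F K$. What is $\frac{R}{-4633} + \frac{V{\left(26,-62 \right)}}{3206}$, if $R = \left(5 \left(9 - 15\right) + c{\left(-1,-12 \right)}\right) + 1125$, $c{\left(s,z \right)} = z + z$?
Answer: $- \frac{98805961}{7426699} \approx -13.304$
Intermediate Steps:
$V{\left(F,K \right)} = K F^{2}$ ($V{\left(F,K \right)} = F^{2} K = K F^{2}$)
$c{\left(s,z \right)} = 2 z$
$R = 1071$ ($R = \left(5 \left(9 - 15\right) + 2 \left(-12\right)\right) + 1125 = \left(5 \left(-6\right) - 24\right) + 1125 = \left(-30 - 24\right) + 1125 = -54 + 1125 = 1071$)
$\frac{R}{-4633} + \frac{V{\left(26,-62 \right)}}{3206} = \frac{1071}{-4633} + \frac{\left(-62\right) 26^{2}}{3206} = 1071 \left(- \frac{1}{4633}\right) + \left(-62\right) 676 \cdot \frac{1}{3206} = - \frac{1071}{4633} - \frac{20956}{1603} = - \frac{98805961}{7426699}$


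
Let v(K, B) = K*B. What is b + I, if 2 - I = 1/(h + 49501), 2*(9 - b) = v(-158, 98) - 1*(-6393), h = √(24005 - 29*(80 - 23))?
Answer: 22329826653335/4900653298 + 4*√1397/2450326649 ≈ 4556.5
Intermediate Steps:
v(K, B) = B*K
h = 4*√1397 (h = √(24005 - 29*57) = √(24005 - 1653) = √22352 = 4*√1397 ≈ 149.51)
b = 9109/2 (b = 9 - (98*(-158) - 1*(-6393))/2 = 9 - (-15484 + 6393)/2 = 9 - ½*(-9091) = 9 + 9091/2 = 9109/2 ≈ 4554.5)
I = 2 - 1/(49501 + 4*√1397) (I = 2 - 1/(4*√1397 + 49501) = 2 - 1/(49501 + 4*√1397) ≈ 2.0000)
b + I = 9109/2 + (4900603797/2450326649 + 4*√1397/2450326649) = 22329826653335/4900653298 + 4*√1397/2450326649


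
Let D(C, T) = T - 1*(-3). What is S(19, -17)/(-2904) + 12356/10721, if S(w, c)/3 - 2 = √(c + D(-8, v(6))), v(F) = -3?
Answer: 5969583/5188964 - I*√17/968 ≈ 1.1504 - 0.0042594*I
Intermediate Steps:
D(C, T) = 3 + T (D(C, T) = T + 3 = 3 + T)
S(w, c) = 6 + 3*√c (S(w, c) = 6 + 3*√(c + (3 - 3)) = 6 + 3*√(c + 0) = 6 + 3*√c)
S(19, -17)/(-2904) + 12356/10721 = (6 + 3*√(-17))/(-2904) + 12356/10721 = (6 + 3*(I*√17))*(-1/2904) + 12356*(1/10721) = (6 + 3*I*√17)*(-1/2904) + 12356/10721 = (-1/484 - I*√17/968) + 12356/10721 = 5969583/5188964 - I*√17/968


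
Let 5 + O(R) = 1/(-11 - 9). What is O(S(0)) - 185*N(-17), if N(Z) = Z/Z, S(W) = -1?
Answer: -3801/20 ≈ -190.05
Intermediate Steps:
O(R) = -101/20 (O(R) = -5 + 1/(-11 - 9) = -5 + 1/(-20) = -5 - 1/20 = -101/20)
N(Z) = 1
O(S(0)) - 185*N(-17) = -101/20 - 185*1 = -101/20 - 185 = -3801/20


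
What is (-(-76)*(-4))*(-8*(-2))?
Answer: -4864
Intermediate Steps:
(-(-76)*(-4))*(-8*(-2)) = -19*16*16 = -304*16 = -4864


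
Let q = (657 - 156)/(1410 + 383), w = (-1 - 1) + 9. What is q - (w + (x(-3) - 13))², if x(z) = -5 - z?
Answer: -114251/1793 ≈ -63.721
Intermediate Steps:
w = 7 (w = -2 + 9 = 7)
q = 501/1793 ≈ 0.27942
q - (w + (x(-3) - 13))² = 501/1793 - (7 + ((-5 - 1*(-3)) - 13))² = 501/1793 - (7 + ((-5 + 3) - 13))² = 501/1793 - (7 + (-2 - 13))² = 501/1793 - (7 - 15)² = 501/1793 - 1*(-8)² = 501/1793 - 1*64 = 501/1793 - 64 = -114251/1793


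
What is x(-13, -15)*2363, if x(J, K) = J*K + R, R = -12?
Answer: 432429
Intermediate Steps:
x(J, K) = -12 + J*K (x(J, K) = J*K - 12 = -12 + J*K)
x(-13, -15)*2363 = (-12 - 13*(-15))*2363 = (-12 + 195)*2363 = 183*2363 = 432429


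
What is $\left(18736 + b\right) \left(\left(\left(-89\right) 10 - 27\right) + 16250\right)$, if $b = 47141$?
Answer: $1010092041$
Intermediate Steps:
$\left(18736 + b\right) \left(\left(\left(-89\right) 10 - 27\right) + 16250\right) = \left(18736 + 47141\right) \left(\left(\left(-89\right) 10 - 27\right) + 16250\right) = 65877 \left(\left(-890 - 27\right) + 16250\right) = 65877 \left(-917 + 16250\right) = 65877 \cdot 15333 = 1010092041$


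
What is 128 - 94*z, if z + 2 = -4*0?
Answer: 316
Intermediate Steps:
z = -2 (z = -2 - 4*0 = -2 + 0 = -2)
128 - 94*z = 128 - 94*(-2) = 128 + 188 = 316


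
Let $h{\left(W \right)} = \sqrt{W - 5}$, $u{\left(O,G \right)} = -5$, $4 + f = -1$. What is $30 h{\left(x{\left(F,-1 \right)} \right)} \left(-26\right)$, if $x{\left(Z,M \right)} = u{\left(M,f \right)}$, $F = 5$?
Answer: $- 780 i \sqrt{10} \approx - 2466.6 i$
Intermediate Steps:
$f = -5$ ($f = -4 - 1 = -5$)
$x{\left(Z,M \right)} = -5$
$h{\left(W \right)} = \sqrt{-5 + W}$
$30 h{\left(x{\left(F,-1 \right)} \right)} \left(-26\right) = 30 \sqrt{-5 - 5} \left(-26\right) = 30 \sqrt{-10} \left(-26\right) = 30 i \sqrt{10} \left(-26\right) = - 780 i \sqrt{10}$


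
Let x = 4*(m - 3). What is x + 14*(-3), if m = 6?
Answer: -30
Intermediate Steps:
x = 12 (x = 4*(6 - 3) = 4*3 = 12)
x + 14*(-3) = 12 + 14*(-3) = 12 - 42 = -30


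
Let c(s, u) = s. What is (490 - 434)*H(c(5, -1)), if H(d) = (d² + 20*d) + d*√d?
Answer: 7000 + 280*√5 ≈ 7626.1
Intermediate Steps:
H(d) = d² + d^(3/2) + 20*d (H(d) = (d² + 20*d) + d^(3/2) = d² + d^(3/2) + 20*d)
(490 - 434)*H(c(5, -1)) = (490 - 434)*(5² + 5^(3/2) + 20*5) = 56*(25 + 5*√5 + 100) = 56*(125 + 5*√5) = 7000 + 280*√5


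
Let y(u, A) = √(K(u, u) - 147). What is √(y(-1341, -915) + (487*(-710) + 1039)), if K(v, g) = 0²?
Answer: √(-344731 + 7*I*√3) ≈ 0.01 + 587.14*I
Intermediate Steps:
K(v, g) = 0
y(u, A) = 7*I*√3 (y(u, A) = √(0 - 147) = √(-147) = 7*I*√3)
√(y(-1341, -915) + (487*(-710) + 1039)) = √(7*I*√3 + (487*(-710) + 1039)) = √(7*I*√3 + (-345770 + 1039)) = √(7*I*√3 - 344731) = √(-344731 + 7*I*√3)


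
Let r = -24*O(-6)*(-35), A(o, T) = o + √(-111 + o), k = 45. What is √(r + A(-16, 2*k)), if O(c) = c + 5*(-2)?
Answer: √(-13456 + I*√127) ≈ 0.0486 + 116.0*I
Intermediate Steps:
O(c) = -10 + c (O(c) = c - 10 = -10 + c)
r = -13440 (r = -24*(-10 - 6)*(-35) = -24*(-16)*(-35) = 384*(-35) = -13440)
√(r + A(-16, 2*k)) = √(-13440 + (-16 + √(-111 - 16))) = √(-13440 + (-16 + √(-127))) = √(-13440 + (-16 + I*√127)) = √(-13456 + I*√127)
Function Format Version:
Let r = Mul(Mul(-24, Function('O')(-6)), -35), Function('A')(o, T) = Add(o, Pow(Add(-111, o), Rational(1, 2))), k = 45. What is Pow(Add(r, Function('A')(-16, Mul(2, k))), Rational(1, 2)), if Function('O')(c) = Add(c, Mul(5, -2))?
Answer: Pow(Add(-13456, Mul(I, Pow(127, Rational(1, 2)))), Rational(1, 2)) ≈ Add(0.0486, Mul(116.00, I))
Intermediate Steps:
Function('O')(c) = Add(-10, c) (Function('O')(c) = Add(c, -10) = Add(-10, c))
r = -13440 (r = Mul(Mul(-24, Add(-10, -6)), -35) = Mul(Mul(-24, -16), -35) = Mul(384, -35) = -13440)
Pow(Add(r, Function('A')(-16, Mul(2, k))), Rational(1, 2)) = Pow(Add(-13440, Add(-16, Pow(Add(-111, -16), Rational(1, 2)))), Rational(1, 2)) = Pow(Add(-13440, Add(-16, Pow(-127, Rational(1, 2)))), Rational(1, 2)) = Pow(Add(-13440, Add(-16, Mul(I, Pow(127, Rational(1, 2))))), Rational(1, 2)) = Pow(Add(-13456, Mul(I, Pow(127, Rational(1, 2)))), Rational(1, 2))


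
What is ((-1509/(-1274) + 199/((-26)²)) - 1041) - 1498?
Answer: -84052851/33124 ≈ -2537.5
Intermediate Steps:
((-1509/(-1274) + 199/((-26)²)) - 1041) - 1498 = ((-1509*(-1/1274) + 199/676) - 1041) - 1498 = ((1509/1274 + 199*(1/676)) - 1041) - 1498 = ((1509/1274 + 199/676) - 1041) - 1498 = (48985/33124 - 1041) - 1498 = -34433099/33124 - 1498 = -84052851/33124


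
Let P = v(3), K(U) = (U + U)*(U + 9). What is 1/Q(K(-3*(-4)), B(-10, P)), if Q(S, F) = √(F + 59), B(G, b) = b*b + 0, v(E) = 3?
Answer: √17/34 ≈ 0.12127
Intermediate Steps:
K(U) = 2*U*(9 + U) (K(U) = (2*U)*(9 + U) = 2*U*(9 + U))
P = 3
B(G, b) = b² (B(G, b) = b² + 0 = b²)
Q(S, F) = √(59 + F)
1/Q(K(-3*(-4)), B(-10, P)) = 1/(√(59 + 3²)) = 1/(√(59 + 9)) = 1/(√68) = 1/(2*√17) = √17/34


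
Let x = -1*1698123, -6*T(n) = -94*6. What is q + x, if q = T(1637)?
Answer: -1698029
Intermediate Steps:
T(n) = 94 (T(n) = -(-47)*6/3 = -⅙*(-564) = 94)
x = -1698123
q = 94
q + x = 94 - 1698123 = -1698029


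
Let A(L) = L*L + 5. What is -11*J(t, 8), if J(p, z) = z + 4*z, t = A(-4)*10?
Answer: -440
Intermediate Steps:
A(L) = 5 + L² (A(L) = L² + 5 = 5 + L²)
t = 210 (t = (5 + (-4)²)*10 = (5 + 16)*10 = 21*10 = 210)
J(p, z) = 5*z
-11*J(t, 8) = -55*8 = -11*40 = -440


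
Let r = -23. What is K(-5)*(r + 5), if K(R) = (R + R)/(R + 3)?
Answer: -90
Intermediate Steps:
K(R) = 2*R/(3 + R) (K(R) = (2*R)/(3 + R) = 2*R/(3 + R))
K(-5)*(r + 5) = (2*(-5)/(3 - 5))*(-23 + 5) = (2*(-5)/(-2))*(-18) = (2*(-5)*(-1/2))*(-18) = 5*(-18) = -90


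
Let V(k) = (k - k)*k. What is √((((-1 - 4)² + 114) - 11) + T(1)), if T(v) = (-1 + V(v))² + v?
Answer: √130 ≈ 11.402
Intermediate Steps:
V(k) = 0 (V(k) = 0*k = 0)
T(v) = 1 + v (T(v) = (-1 + 0)² + v = (-1)² + v = 1 + v)
√((((-1 - 4)² + 114) - 11) + T(1)) = √((((-1 - 4)² + 114) - 11) + (1 + 1)) = √((((-5)² + 114) - 11) + 2) = √(((25 + 114) - 11) + 2) = √((139 - 11) + 2) = √(128 + 2) = √130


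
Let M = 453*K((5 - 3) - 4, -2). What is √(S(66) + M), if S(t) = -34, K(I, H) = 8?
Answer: √3590 ≈ 59.917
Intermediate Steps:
M = 3624 (M = 453*8 = 3624)
√(S(66) + M) = √(-34 + 3624) = √3590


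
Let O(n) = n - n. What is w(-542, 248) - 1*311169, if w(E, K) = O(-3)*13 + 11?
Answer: -311158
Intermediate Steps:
O(n) = 0
w(E, K) = 11 (w(E, K) = 0*13 + 11 = 0 + 11 = 11)
w(-542, 248) - 1*311169 = 11 - 1*311169 = 11 - 311169 = -311158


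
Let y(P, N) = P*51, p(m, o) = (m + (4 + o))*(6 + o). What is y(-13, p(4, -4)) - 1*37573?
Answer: -38236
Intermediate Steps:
p(m, o) = (6 + o)*(4 + m + o) (p(m, o) = (4 + m + o)*(6 + o) = (6 + o)*(4 + m + o))
y(P, N) = 51*P
y(-13, p(4, -4)) - 1*37573 = 51*(-13) - 1*37573 = -663 - 37573 = -38236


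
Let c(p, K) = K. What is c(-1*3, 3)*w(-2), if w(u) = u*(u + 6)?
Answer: -24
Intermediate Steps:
w(u) = u*(6 + u)
c(-1*3, 3)*w(-2) = 3*(-2*(6 - 2)) = 3*(-2*4) = 3*(-8) = -24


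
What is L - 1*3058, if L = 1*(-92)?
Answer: -3150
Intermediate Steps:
L = -92
L - 1*3058 = -92 - 1*3058 = -92 - 3058 = -3150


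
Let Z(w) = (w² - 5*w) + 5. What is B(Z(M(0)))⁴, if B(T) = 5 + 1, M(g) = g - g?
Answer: 1296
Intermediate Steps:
M(g) = 0
Z(w) = 5 + w² - 5*w
B(T) = 6
B(Z(M(0)))⁴ = 6⁴ = 1296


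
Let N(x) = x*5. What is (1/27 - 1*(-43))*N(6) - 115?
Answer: 10585/9 ≈ 1176.1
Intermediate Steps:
N(x) = 5*x
(1/27 - 1*(-43))*N(6) - 115 = (1/27 - 1*(-43))*(5*6) - 115 = (1/27 + 43)*30 - 115 = (1162/27)*30 - 115 = 11620/9 - 115 = 10585/9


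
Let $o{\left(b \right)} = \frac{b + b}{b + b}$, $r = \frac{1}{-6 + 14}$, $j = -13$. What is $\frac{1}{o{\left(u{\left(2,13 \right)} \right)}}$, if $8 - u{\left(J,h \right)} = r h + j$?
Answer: $1$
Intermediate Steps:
$r = \frac{1}{8} \approx 0.125$
$u{\left(J,h \right)} = 21 - \frac{h}{8}$ ($u{\left(J,h \right)} = 8 - \left(\frac{h}{8} - 13\right) = 8 - \left(-13 + \frac{h}{8}\right) = 21 - \frac{h}{8}$)
$o{\left(b \right)} = 1$ ($o{\left(b \right)} = \frac{2 b}{2 b} = 2 b \frac{1}{2 b} = 1$)
$\frac{1}{o{\left(u{\left(2,13 \right)} \right)}} = 1^{-1} = 1$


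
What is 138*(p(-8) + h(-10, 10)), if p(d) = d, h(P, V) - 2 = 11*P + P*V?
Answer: -29808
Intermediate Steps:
h(P, V) = 2 + 11*P + P*V (h(P, V) = 2 + (11*P + P*V) = 2 + 11*P + P*V)
138*(p(-8) + h(-10, 10)) = 138*(-8 + (2 + 11*(-10) - 10*10)) = 138*(-8 + (2 - 110 - 100)) = 138*(-8 - 208) = 138*(-216) = -29808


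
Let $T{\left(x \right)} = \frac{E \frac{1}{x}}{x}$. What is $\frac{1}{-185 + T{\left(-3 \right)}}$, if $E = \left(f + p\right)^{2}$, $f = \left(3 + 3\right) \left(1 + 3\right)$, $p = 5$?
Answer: $- \frac{9}{824} \approx -0.010922$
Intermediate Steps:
$f = 24$ ($f = 6 \cdot 4 = 24$)
$E = 841$ ($E = \left(24 + 5\right)^{2} = 29^{2} = 841$)
$T{\left(x \right)} = \frac{841}{x^{2}}$ ($T{\left(x \right)} = \frac{841 \frac{1}{x}}{x} = \frac{841}{x^{2}}$)
$\frac{1}{-185 + T{\left(-3 \right)}} = \frac{1}{-185 + \frac{841}{9}} = \frac{1}{- \frac{824}{9}} = - \frac{9}{824}$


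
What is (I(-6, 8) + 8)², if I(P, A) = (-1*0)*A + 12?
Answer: 400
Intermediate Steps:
I(P, A) = 12 (I(P, A) = 0*A + 12 = 0 + 12 = 12)
(I(-6, 8) + 8)² = (12 + 8)² = 20² = 400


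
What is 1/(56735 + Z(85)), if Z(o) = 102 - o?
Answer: 1/56752 ≈ 1.7621e-5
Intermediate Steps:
1/(56735 + Z(85)) = 1/(56735 + (102 - 1*85)) = 1/(56735 + (102 - 85)) = 1/(56735 + 17) = 1/56752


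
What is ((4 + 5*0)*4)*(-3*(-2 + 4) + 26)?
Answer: 320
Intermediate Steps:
((4 + 5*0)*4)*(-3*(-2 + 4) + 26) = ((4 + 0)*4)*(-3*2 + 26) = (4*4)*(-6 + 26) = 16*20 = 320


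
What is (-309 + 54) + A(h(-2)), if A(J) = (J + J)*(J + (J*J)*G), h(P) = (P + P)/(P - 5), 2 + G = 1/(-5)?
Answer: -437613/1715 ≈ -255.17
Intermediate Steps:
G = -11/5 (G = -2 + 1/(-5) = -2 - ⅕ = -11/5 ≈ -2.2000)
h(P) = 2*P/(-5 + P) (h(P) = (2*P)/(-5 + P) = 2*P/(-5 + P))
A(J) = 2*J*(J - 11*J²/5) (A(J) = (J + J)*(J + (J*J)*(-11/5)) = (2*J)*(J + J²*(-11/5)) = (2*J)*(J - 11*J²/5) = 2*J*(J - 11*J²/5))
(-309 + 54) + A(h(-2)) = (-309 + 54) + (2*(-2)/(-5 - 2))²*(2 - 44*(-2)/(5*(-5 - 2))) = -255 + (2*(-2)/(-7))²*(2 - 44*(-2)/(5*(-7))) = -255 + (2*(-2)*(-⅐))²*(2 - 44*(-2)*(-1)/(5*7)) = -255 + (4/7)²*(2 - 22/5*4/7) = -255 + 16*(2 - 88/35)/49 = -255 + (16/49)*(-18/35) = -255 - 288/1715 = -437613/1715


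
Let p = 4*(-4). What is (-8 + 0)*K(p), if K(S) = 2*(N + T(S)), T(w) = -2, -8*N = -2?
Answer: 28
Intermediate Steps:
N = ¼ (N = -⅛*(-2) = ¼ ≈ 0.25000)
p = -16
K(S) = -7/2 (K(S) = 2*(¼ - 2) = 2*(-7/4) = -7/2)
(-8 + 0)*K(p) = (-8 + 0)*(-7/2) = -8*(-7/2) = 28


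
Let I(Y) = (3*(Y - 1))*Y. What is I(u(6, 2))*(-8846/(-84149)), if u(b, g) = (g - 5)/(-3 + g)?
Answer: 159228/84149 ≈ 1.8922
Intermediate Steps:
u(b, g) = (-5 + g)/(-3 + g)
I(Y) = Y*(-3 + 3*Y) (I(Y) = (3*(-1 + Y))*Y = (-3 + 3*Y)*Y = Y*(-3 + 3*Y))
I(u(6, 2))*(-8846/(-84149)) = (3*((-5 + 2)/(-3 + 2))*(-1 + (-5 + 2)/(-3 + 2)))*(-8846/(-84149)) = (3*(-3/(-1))*(-1 - 3/(-1)))*(-8846*(-1/84149)) = (3*(-1*(-3))*(-1 - 1*(-3)))*(8846/84149) = (3*3*(-1 + 3))*(8846/84149) = (3*3*2)*(8846/84149) = 18*(8846/84149) = 159228/84149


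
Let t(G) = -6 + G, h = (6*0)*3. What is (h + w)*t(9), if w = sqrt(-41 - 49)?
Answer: 9*I*sqrt(10) ≈ 28.461*I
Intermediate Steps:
h = 0 (h = 0*3 = 0)
w = 3*I*sqrt(10) (w = sqrt(-90) = 3*I*sqrt(10) ≈ 9.4868*I)
(h + w)*t(9) = (0 + 3*I*sqrt(10))*(-6 + 9) = (3*I*sqrt(10))*3 = 9*I*sqrt(10)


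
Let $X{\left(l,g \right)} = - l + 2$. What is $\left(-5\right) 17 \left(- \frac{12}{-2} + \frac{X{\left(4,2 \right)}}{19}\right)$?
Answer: $- \frac{9520}{19} \approx -501.05$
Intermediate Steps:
$X{\left(l,g \right)} = 2 - l$
$\left(-5\right) 17 \left(- \frac{12}{-2} + \frac{X{\left(4,2 \right)}}{19}\right) = \left(-5\right) 17 \left(- \frac{12}{-2} + \frac{2 - 4}{19}\right) = - 85 \left(\left(-12\right) \left(- \frac{1}{2}\right) + \left(2 - 4\right) \frac{1}{19}\right) = - 85 \left(6 - \frac{2}{19}\right) = \left(-85\right) \frac{112}{19} = - \frac{9520}{19}$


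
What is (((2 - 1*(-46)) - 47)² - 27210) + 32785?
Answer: 5576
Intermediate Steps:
(((2 - 1*(-46)) - 47)² - 27210) + 32785 = (((2 + 46) - 47)² - 27210) + 32785 = ((48 - 47)² - 27210) + 32785 = (1² - 27210) + 32785 = (1 - 27210) + 32785 = -27209 + 32785 = 5576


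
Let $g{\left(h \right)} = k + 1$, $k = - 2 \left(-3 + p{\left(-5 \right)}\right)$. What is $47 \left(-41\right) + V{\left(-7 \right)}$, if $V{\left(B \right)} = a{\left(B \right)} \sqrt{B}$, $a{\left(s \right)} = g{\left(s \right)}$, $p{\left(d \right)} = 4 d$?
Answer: $-1927 + 47 i \sqrt{7} \approx -1927.0 + 124.35 i$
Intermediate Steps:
$k = 46$ ($k = - 2 \left(-3 + 4 \left(-5\right)\right) = - 2 \left(-3 - 20\right) = \left(-2\right) \left(-23\right) = 46$)
$g{\left(h \right)} = 47$ ($g{\left(h \right)} = 46 + 1 = 47$)
$a{\left(s \right)} = 47$
$V{\left(B \right)} = 47 \sqrt{B}$
$47 \left(-41\right) + V{\left(-7 \right)} = 47 \left(-41\right) + 47 \sqrt{-7} = -1927 + 47 i \sqrt{7}$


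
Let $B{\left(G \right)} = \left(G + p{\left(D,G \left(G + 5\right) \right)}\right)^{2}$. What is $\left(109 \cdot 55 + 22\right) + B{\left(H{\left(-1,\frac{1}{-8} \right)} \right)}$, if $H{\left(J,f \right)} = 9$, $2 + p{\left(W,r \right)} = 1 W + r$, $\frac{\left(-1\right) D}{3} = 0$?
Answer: $23706$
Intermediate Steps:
$D = 0$ ($D = \left(-3\right) 0 = 0$)
$p{\left(W,r \right)} = -2 + W + r$ ($p{\left(W,r \right)} = -2 + \left(1 W + r\right) = -2 + \left(W + r\right) = -2 + W + r$)
$B{\left(G \right)} = \left(-2 + G + G \left(5 + G\right)\right)^{2}$ ($B{\left(G \right)} = \left(G + \left(-2 + 0 + G \left(G + 5\right)\right)\right)^{2} = \left(G + \left(-2 + 0 + G \left(5 + G\right)\right)\right)^{2} = \left(G + \left(-2 + G \left(5 + G\right)\right)\right)^{2} = \left(-2 + G + G \left(5 + G\right)\right)^{2}$)
$\left(109 \cdot 55 + 22\right) + B{\left(H{\left(-1,\frac{1}{-8} \right)} \right)} = \left(109 \cdot 55 + 22\right) + \left(-2 + 9 + 9 \left(5 + 9\right)\right)^{2} = \left(5995 + 22\right) + \left(-2 + 9 + 9 \cdot 14\right)^{2} = 6017 + \left(-2 + 9 + 126\right)^{2} = 6017 + 133^{2} = 6017 + 17689 = 23706$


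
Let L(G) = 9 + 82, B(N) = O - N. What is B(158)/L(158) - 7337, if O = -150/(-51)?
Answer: -11352975/1547 ≈ -7338.7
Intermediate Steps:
O = 50/17 (O = -150*(-1/51) = 50/17 ≈ 2.9412)
B(N) = 50/17 - N
L(G) = 91
B(158)/L(158) - 7337 = (50/17 - 1*158)/91 - 7337 = (50/17 - 158)*(1/91) - 7337 = -2636/17*1/91 - 7337 = -2636/1547 - 7337 = -11352975/1547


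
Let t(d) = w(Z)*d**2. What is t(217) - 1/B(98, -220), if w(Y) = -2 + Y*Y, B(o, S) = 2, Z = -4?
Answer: 1318491/2 ≈ 6.5925e+5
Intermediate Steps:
w(Y) = -2 + Y**2
t(d) = 14*d**2 (t(d) = (-2 + (-4)**2)*d**2 = (-2 + 16)*d**2 = 14*d**2)
t(217) - 1/B(98, -220) = 14*217**2 - 1/2 = 14*47089 - 1*1/2 = 659246 - 1/2 = 1318491/2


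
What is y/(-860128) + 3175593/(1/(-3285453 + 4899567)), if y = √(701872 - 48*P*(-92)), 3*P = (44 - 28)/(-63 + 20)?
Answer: 5125769119602 - √81046787/9246376 ≈ 5.1258e+12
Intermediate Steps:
P = -16/129 (P = ((44 - 28)/(-63 + 20))/3 = (16/(-43))/3 = (16*(-1/43))/3 = (⅓)*(-16/43) = -16/129 ≈ -0.12403)
y = 4*√81046787/43 (y = √(701872 - 48*(-16/129)*(-92)) = √(701872 + (256/43)*(-92)) = √(701872 - 23552/43) = √(30156944/43) = 4*√81046787/43 ≈ 837.45)
y/(-860128) + 3175593/(1/(-3285453 + 4899567)) = (4*√81046787/43)/(-860128) + 3175593/(1/(-3285453 + 4899567)) = (4*√81046787/43)*(-1/860128) + 3175593/(1/1614114) = -√81046787/9246376 + 3175593/(1/1614114) = -√81046787/9246376 + 3175593*1614114 = -√81046787/9246376 + 5125769119602 = 5125769119602 - √81046787/9246376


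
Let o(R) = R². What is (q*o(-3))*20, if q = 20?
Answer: 3600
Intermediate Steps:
(q*o(-3))*20 = (20*(-3)²)*20 = (20*9)*20 = 180*20 = 3600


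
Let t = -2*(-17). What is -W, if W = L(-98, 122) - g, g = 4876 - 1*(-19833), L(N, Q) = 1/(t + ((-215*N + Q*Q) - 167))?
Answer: 885101088/35821 ≈ 24709.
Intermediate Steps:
t = 34
L(N, Q) = 1/(-133 + Q² - 215*N) (L(N, Q) = 1/(34 + ((-215*N + Q*Q) - 167)) = 1/(34 + ((-215*N + Q²) - 167)) = 1/(34 + ((Q² - 215*N) - 167)) = 1/(34 + (-167 + Q² - 215*N)) = 1/(-133 + Q² - 215*N))
g = 24709 (g = 4876 + 19833 = 24709)
W = -885101088/35821 (W = 1/(-133 + 122² - 215*(-98)) - 1*24709 = 1/(-133 + 14884 + 21070) - 24709 = 1/35821 - 24709 = -885101088/35821 ≈ -24709.)
-W = -1*(-885101088/35821) = 885101088/35821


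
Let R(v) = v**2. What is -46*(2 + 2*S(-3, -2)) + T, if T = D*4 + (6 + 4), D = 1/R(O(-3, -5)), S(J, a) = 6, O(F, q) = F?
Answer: -5702/9 ≈ -633.56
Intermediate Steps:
D = 1/9 (D = 1/((-3)**2) = 1/9 ≈ 0.11111)
T = 94/9 (T = (1/9)*4 + (6 + 4) = 4/9 + 10 = 94/9 ≈ 10.444)
-46*(2 + 2*S(-3, -2)) + T = -46*(2 + 2*6) + 94/9 = -46*(2 + 12) + 94/9 = -46*14 + 94/9 = -644 + 94/9 = -5702/9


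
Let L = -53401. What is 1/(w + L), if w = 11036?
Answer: -1/42365 ≈ -2.3604e-5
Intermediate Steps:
1/(w + L) = 1/(11036 - 53401) = 1/(-42365) = -1/42365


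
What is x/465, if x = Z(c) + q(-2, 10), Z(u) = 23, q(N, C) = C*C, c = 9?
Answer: 41/155 ≈ 0.26452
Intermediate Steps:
q(N, C) = C²
x = 123 (x = 23 + 10² = 23 + 100 = 123)
x/465 = 123/465 = 123*(1/465) = 41/155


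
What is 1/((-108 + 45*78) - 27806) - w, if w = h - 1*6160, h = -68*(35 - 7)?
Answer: 196793855/24404 ≈ 8064.0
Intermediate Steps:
h = -1904 (h = -68*28 = -1904)
w = -8064 (w = -1904 - 1*6160 = -1904 - 6160 = -8064)
1/((-108 + 45*78) - 27806) - w = 1/((-108 + 45*78) - 27806) - 1*(-8064) = 1/((-108 + 3510) - 27806) + 8064 = 1/(3402 - 27806) + 8064 = 1/(-24404) + 8064 = -1/24404 + 8064 = 196793855/24404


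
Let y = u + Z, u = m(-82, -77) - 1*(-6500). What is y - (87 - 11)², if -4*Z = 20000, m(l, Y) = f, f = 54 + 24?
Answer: -4198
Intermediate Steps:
f = 78
m(l, Y) = 78
Z = -5000 (Z = -¼*20000 = -5000)
u = 6578 (u = 78 - 1*(-6500) = 78 + 6500 = 6578)
y = 1578 (y = 6578 - 5000 = 1578)
y - (87 - 11)² = 1578 - (87 - 11)² = 1578 - 1*76² = 1578 - 1*5776 = 1578 - 5776 = -4198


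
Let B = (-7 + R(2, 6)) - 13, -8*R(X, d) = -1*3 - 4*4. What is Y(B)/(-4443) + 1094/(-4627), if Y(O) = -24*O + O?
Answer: -17963499/54820696 ≈ -0.32768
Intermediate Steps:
R(X, d) = 19/8 (R(X, d) = -(-1*3 - 4*4)/8 = -(-3 - 16)/8 = -⅛*(-19) = 19/8)
B = -141/8 (B = (-7 + 19/8) - 13 = -37/8 - 13 = -141/8 ≈ -17.625)
Y(O) = -23*O
Y(B)/(-4443) + 1094/(-4627) = -23*(-141/8)/(-4443) + 1094/(-4627) = (3243/8)*(-1/4443) + 1094*(-1/4627) = -1081/11848 - 1094/4627 = -17963499/54820696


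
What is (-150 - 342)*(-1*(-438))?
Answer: -215496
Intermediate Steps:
(-150 - 342)*(-1*(-438)) = -492*438 = -215496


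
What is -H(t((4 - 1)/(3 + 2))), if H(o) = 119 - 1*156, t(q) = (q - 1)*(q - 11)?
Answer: 37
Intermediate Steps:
t(q) = (-1 + q)*(-11 + q)
H(o) = -37 (H(o) = 119 - 156 = -37)
-H(t((4 - 1)/(3 + 2))) = -1*(-37) = 37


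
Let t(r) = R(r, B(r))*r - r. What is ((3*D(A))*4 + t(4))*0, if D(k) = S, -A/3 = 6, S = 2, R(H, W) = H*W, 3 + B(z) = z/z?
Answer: 0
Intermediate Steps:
B(z) = -2 (B(z) = -3 + z/z = -3 + 1 = -2)
A = -18 (A = -3*6 = -18)
D(k) = 2
t(r) = -r - 2*r² (t(r) = (r*(-2))*r - r = (-2*r)*r - r = -2*r² - r = -r - 2*r²)
((3*D(A))*4 + t(4))*0 = ((3*2)*4 + 4*(-1 - 2*4))*0 = (6*4 + 4*(-1 - 8))*0 = (24 + 4*(-9))*0 = (24 - 36)*0 = -12*0 = 0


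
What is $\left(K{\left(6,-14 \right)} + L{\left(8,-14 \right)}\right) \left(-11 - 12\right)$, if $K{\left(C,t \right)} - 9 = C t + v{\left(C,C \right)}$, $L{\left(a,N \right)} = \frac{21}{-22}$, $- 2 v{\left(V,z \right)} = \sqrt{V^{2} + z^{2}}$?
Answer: $\frac{38433}{22} + 69 \sqrt{2} \approx 1844.5$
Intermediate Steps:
$v{\left(V,z \right)} = - \frac{\sqrt{V^{2} + z^{2}}}{2}$
$L{\left(a,N \right)} = - \frac{21}{22}$ ($L{\left(a,N \right)} = 21 \left(- \frac{1}{22}\right) = - \frac{21}{22}$)
$K{\left(C,t \right)} = 9 + C t - \frac{\sqrt{2} \sqrt{C^{2}}}{2}$ ($K{\left(C,t \right)} = 9 + \left(C t - \frac{\sqrt{C^{2} + C^{2}}}{2}\right) = 9 + \left(C t - \frac{\sqrt{2 C^{2}}}{2}\right) = 9 + \left(C t - \frac{\sqrt{2} \sqrt{C^{2}}}{2}\right) = 9 + C t - \frac{\sqrt{2} \sqrt{C^{2}}}{2}$)
$\left(K{\left(6,-14 \right)} + L{\left(8,-14 \right)}\right) \left(-11 - 12\right) = \left(\left(9 + 6 \left(-14\right) - \frac{\sqrt{2} \sqrt{6^{2}}}{2}\right) - \frac{21}{22}\right) \left(-11 - 12\right) = \left(\left(9 - 84 - \frac{\sqrt{2} \sqrt{36}}{2}\right) - \frac{21}{22}\right) \left(-11 - 12\right) = \left(\left(9 - 84 - \frac{1}{2} \sqrt{2} \cdot 6\right) - \frac{21}{22}\right) \left(-23\right) = \left(\left(9 - 84 - 3 \sqrt{2}\right) - \frac{21}{22}\right) \left(-23\right) = \left(\left(-75 - 3 \sqrt{2}\right) - \frac{21}{22}\right) \left(-23\right) = \left(- \frac{1671}{22} - 3 \sqrt{2}\right) \left(-23\right) = \frac{38433}{22} + 69 \sqrt{2}$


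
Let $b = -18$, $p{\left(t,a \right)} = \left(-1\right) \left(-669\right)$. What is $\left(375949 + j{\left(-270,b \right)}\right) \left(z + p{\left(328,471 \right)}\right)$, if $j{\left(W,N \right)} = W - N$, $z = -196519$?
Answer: $-73580257450$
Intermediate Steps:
$p{\left(t,a \right)} = 669$
$\left(375949 + j{\left(-270,b \right)}\right) \left(z + p{\left(328,471 \right)}\right) = \left(375949 - 252\right) \left(-196519 + 669\right) = \left(375949 + \left(-270 + 18\right)\right) \left(-195850\right) = \left(375949 - 252\right) \left(-195850\right) = 375697 \left(-195850\right) = -73580257450$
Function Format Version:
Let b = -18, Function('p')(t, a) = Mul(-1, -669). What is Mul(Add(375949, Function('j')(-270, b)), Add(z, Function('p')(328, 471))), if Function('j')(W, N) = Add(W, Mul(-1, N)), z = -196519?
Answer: -73580257450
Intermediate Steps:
Function('p')(t, a) = 669
Mul(Add(375949, Function('j')(-270, b)), Add(z, Function('p')(328, 471))) = Mul(Add(375949, Add(-270, Mul(-1, -18))), Add(-196519, 669)) = Mul(Add(375949, Add(-270, 18)), -195850) = Mul(Add(375949, -252), -195850) = Mul(375697, -195850) = -73580257450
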